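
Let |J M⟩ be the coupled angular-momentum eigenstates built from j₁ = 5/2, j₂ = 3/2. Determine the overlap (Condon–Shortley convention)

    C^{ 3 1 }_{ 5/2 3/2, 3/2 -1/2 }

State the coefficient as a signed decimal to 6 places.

+0.639010  (= +√(49/120))

√[7·1!4!2!/8! · 4!1!1!2!4!2!] = √(96/5)
  +(−1)^0/∏(0,1,1,1,3,1)! = 1/6  (running 1/6)
  +(−1)^1/∏(1,0,0,0,4,2)! = -1/48  (running 7/48)
⟨..|..⟩ = √(96/5)·(7/48) = +0.639010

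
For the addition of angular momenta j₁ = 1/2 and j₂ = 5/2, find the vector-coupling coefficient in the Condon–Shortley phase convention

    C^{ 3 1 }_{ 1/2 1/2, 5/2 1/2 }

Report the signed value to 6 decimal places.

j₁+j₂−J=0  J+j₁−j₂=1  J−j₁+j₂=5  j₁+j₂+J+1=7
(j₁±m₁, j₂±m₂, J±M) = (1,0,3,2,4,2)
P² = 96
sum k=0..0:
  [0] +1/12 = 1/12
S = 1/12
C² = P²·S² = 2/3 ; C = +0.816497

+0.816497  (= +√(2/3))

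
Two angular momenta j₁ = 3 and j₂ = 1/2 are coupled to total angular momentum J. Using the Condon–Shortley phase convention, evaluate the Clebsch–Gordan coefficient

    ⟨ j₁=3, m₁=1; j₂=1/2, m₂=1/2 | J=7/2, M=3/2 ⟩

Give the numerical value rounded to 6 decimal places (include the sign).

+√(5/7) ≈ +0.845154

triangle: 0!×6!×1!/8! = 720/40320
(j±m)!: 4!×2!×1!×0!×5!×2! = 11520
prefactor² = (2J+1)×Δ×N² = 11520/7
  k=0: +1/(0!×0!×2!×1!×4!×0!) = 1/48
Σ = 1/48  ⇒  CG² = 11520/7×1/48² = 5/7
CG = +√(5/7) = +0.845154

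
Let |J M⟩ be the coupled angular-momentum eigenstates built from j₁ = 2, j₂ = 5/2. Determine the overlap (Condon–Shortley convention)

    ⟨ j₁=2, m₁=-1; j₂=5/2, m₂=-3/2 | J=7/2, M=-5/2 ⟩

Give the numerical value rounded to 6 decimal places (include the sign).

triangle: 1!·3!·4!/9! = 144/362880
(j±m)!: 1!·3!·1!·4!·1!·6! = 103680
prefactor² = (2J+1)·Δ·N² = 2304/7
  k=0: +1/(0!·1!·3!·1!·0!·3!) = 1/36
  k=1: −1/(1!·0!·2!·0!·1!·4!) = -1/48
Σ = 1/144  ⇒  CG² = 2304/7·1/144² = 1/63
CG = +√(1/63) = +0.125988

+0.125988  (= +√(1/63))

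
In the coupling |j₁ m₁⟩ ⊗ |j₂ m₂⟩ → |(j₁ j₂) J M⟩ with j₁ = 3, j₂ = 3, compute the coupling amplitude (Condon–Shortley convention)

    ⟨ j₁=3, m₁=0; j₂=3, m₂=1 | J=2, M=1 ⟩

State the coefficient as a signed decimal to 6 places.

+√(1/42) ≈ +0.154303

j₁+j₂−J=4  J+j₁−j₂=2  J−j₁+j₂=2  j₁+j₂+J+1=9
(j₁±m₁, j₂±m₂, J±M) = (3,3,4,2,3,1)
P² = 96/7
sum k=2..3:
  [2] +1/8 = 1/8
  [3] −1/12 = -1/12
S = 1/24
C² = P²·S² = 1/42 ; C = +0.154303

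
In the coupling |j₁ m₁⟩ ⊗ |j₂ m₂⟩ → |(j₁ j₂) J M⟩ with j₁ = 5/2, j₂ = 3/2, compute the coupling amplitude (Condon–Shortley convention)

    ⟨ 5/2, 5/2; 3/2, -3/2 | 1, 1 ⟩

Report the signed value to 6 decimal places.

j₁+j₂−J=3  J+j₁−j₂=2  J−j₁+j₂=0  j₁+j₂+J+1=6
(j₁±m₁, j₂±m₂, J±M) = (5,0,0,3,2,0)
P² = 72
sum k=0..0:
  [0] +1/12 = 1/12
S = 1/12
C² = P²·S² = 1/2 ; C = +0.707107

+0.707107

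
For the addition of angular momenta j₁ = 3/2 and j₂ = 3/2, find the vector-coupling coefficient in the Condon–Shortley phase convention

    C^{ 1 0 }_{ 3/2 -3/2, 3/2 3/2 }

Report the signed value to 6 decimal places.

+0.670820

√[3·2!1!1!/5! · 0!3!3!0!1!1!] = √(9/5)
  +(−1)^2/∏(2,0,1,1,0,0)! = 1/2  (running 1/2)
⟨..|..⟩ = √(9/5)·(1/2) = +0.670820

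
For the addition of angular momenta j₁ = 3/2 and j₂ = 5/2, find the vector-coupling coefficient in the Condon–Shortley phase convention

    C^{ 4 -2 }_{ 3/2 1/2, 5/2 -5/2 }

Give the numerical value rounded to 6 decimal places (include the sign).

+√(3/28) ≈ +0.327327

√[9·0!3!5!/9! · 2!1!0!5!2!6!] = √(43200/7)
  +(−1)^0/∏(0,0,1,0,2,5)! = 1/240  (running 1/240)
⟨..|..⟩ = √(43200/7)·(1/240) = +0.327327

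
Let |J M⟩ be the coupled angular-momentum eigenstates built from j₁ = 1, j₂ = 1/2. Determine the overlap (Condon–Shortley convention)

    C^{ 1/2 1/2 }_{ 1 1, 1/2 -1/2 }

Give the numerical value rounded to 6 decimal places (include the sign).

+√(2/3) = +0.816497

j₁+j₂−J=1  J+j₁−j₂=1  J−j₁+j₂=0  j₁+j₂+J+1=3
(j₁±m₁, j₂±m₂, J±M) = (2,0,0,1,1,0)
P² = 2/3
sum k=0..0:
  [0] +1/1 = 1
S = 1
C² = P²·S² = 2/3 ; C = +0.816497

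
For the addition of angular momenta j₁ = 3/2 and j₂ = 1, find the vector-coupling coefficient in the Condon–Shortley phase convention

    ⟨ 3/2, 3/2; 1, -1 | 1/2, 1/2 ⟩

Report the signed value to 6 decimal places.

j₁+j₂−J=2  J+j₁−j₂=1  J−j₁+j₂=0  j₁+j₂+J+1=4
(j₁±m₁, j₂±m₂, J±M) = (3,0,0,2,1,0)
P² = 2
sum k=0..0:
  [0] +1/2 = 1/2
S = 1/2
C² = P²·S² = 1/2 ; C = +0.707107

+0.707107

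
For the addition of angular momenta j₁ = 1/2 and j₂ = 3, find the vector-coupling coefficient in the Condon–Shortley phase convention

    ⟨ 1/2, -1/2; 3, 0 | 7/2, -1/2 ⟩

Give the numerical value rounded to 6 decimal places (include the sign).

+√(4/7) ≈ +0.755929

triangle: 0!·1!·6!/8! = 720/40320
(j±m)!: 0!·1!·3!·3!·3!·4! = 5184
prefactor² = (2J+1)·Δ·N² = 5184/7
  k=0: +1/(0!·0!·1!·3!·0!·3!) = 1/36
Σ = 1/36  ⇒  CG² = 5184/7·1/36² = 4/7
CG = +√(4/7) = +0.755929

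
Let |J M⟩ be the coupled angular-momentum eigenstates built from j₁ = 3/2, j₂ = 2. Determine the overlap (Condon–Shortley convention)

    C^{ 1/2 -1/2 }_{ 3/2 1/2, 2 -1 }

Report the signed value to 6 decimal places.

−√(3/10) ≈ -0.547723

√[2·3!0!1!/5! · 2!1!1!3!0!1!] = √(6/5)
  +(−1)^1/∏(1,2,0,0,0,1)! = -1/2  (running -1/2)
⟨..|..⟩ = √(6/5)·(-1/2) = -0.547723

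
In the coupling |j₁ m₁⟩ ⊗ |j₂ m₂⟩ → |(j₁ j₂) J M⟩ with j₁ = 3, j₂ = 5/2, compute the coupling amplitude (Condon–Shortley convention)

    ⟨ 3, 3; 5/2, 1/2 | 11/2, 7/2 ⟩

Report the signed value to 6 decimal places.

+0.426401

j₁+j₂−J=0  J+j₁−j₂=6  J−j₁+j₂=5  j₁+j₂+J+1=12
(j₁±m₁, j₂±m₂, J±M) = (6,0,3,2,9,2)
P² = 149299200/11
sum k=0..0:
  [0] +1/8640 = 1/8640
S = 1/8640
C² = P²·S² = 2/11 ; C = +0.426401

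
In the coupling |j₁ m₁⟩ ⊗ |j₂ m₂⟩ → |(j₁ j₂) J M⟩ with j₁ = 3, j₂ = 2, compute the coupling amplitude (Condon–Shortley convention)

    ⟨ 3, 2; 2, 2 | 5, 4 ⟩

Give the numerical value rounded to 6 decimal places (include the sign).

triangle: 0!·6!·4!/11! = 17280/39916800
(j±m)!: 5!·1!·4!·0!·9!·1! = 1045094400
prefactor² = (2J+1)·Δ·N² = 4976640
  k=0: +1/(0!·0!·1!·4!·5!·0!) = 1/2880
Σ = 1/2880  ⇒  CG² = 4976640·1/2880² = 3/5
CG = +√(3/5) = +0.774597

+0.774597  (= +√(3/5))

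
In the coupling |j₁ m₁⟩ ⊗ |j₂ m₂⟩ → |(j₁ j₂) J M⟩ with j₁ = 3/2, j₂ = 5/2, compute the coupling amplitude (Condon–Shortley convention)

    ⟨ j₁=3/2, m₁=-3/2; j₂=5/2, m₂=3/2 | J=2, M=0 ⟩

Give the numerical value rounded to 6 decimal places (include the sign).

+√(3/7) ≈ +0.654654

j₁+j₂−J=2  J+j₁−j₂=1  J−j₁+j₂=3  j₁+j₂+J+1=7
(j₁±m₁, j₂±m₂, J±M) = (0,3,4,1,2,2)
P² = 48/7
sum k=2..2:
  [2] +1/4 = 1/4
S = 1/4
C² = P²·S² = 3/7 ; C = +0.654654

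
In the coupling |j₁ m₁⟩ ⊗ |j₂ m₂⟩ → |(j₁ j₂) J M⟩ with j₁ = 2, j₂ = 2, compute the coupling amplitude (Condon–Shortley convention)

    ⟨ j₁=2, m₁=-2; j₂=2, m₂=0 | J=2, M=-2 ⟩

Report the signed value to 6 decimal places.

+√(2/7) ≈ +0.534522

√[5·2!2!2!/7! · 0!4!2!2!0!4!] = √(128/7)
  +(−1)^2/∏(2,0,2,0,0,2)! = 1/8  (running 1/8)
⟨..|..⟩ = √(128/7)·(1/8) = +0.534522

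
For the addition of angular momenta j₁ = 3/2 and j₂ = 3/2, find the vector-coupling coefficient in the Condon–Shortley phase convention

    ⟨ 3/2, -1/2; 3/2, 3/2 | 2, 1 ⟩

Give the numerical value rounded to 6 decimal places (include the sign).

-0.707107  (= −√(1/2))

triangle: 1!*2!*2!/6! = 4/720
(j±m)!: 1!*2!*3!*0!*3!*1! = 72
prefactor² = (2J+1)*Δ*N² = 2
  k=1: −1/(1!*0!*1!*2!*1!*0!) = -1/2
Σ = -1/2  ⇒  CG² = 2*(-1/2)² = 1/2
CG = −√(1/2) = -0.707107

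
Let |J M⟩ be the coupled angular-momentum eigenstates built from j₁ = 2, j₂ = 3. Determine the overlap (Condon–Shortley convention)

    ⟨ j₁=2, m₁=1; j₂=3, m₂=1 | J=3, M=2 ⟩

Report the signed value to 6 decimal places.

√[7·2!2!4!/9! · 3!1!4!2!5!1!] = √(64)
  +(−1)^0/∏(0,2,1,4,1,0)! = 1/48  (running 1/48)
  +(−1)^1/∏(1,1,0,3,2,1)! = -1/12  (running -1/16)
⟨..|..⟩ = √(64)·(-1/16) = -0.500000

−√(1/4) = -0.500000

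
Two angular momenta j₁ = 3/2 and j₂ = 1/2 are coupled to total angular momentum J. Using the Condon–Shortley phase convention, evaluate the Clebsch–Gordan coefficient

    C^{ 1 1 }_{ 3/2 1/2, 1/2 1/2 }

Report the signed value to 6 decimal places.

−√(1/4) ≈ -0.500000

√[3·1!2!0!/4! · 2!1!1!0!2!0!] = √(1)
  +(−1)^1/∏(1,0,0,0,2,0)! = -1/2  (running -1/2)
⟨..|..⟩ = √(1)·(-1/2) = -0.500000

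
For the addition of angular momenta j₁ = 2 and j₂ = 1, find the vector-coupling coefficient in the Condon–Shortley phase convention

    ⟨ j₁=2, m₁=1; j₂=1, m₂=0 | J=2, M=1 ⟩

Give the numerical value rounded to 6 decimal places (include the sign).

j₁+j₂−J=1  J+j₁−j₂=3  J−j₁+j₂=1  j₁+j₂+J+1=6
(j₁±m₁, j₂±m₂, J±M) = (3,1,1,1,3,1)
P² = 3/2
sum k=0..1:
  [0] +1/2 = 1/2
  [1] −1/6 = -1/6
S = 1/3
C² = P²·S² = 1/6 ; C = +0.408248

+√(1/6) ≈ +0.408248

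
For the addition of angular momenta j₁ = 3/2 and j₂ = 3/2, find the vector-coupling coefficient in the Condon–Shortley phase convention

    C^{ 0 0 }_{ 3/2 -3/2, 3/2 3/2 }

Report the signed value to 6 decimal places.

j₁+j₂−J=3  J+j₁−j₂=0  J−j₁+j₂=0  j₁+j₂+J+1=4
(j₁±m₁, j₂±m₂, J±M) = (0,3,3,0,0,0)
P² = 9
sum k=3..3:
  [3] −1/6 = -1/6
S = -1/6
C² = P²·S² = 1/4 ; C = -0.500000

-0.500000  (= −√(1/4))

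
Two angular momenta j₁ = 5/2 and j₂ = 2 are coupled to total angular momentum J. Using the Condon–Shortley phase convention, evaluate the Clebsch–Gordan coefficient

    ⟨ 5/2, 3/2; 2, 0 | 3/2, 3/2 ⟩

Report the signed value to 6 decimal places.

√[4·3!2!1!/7! · 4!1!2!2!3!0!] = √(192/35)
  +(−1)^1/∏(1,2,0,1,2,0)! = -1/4  (running -1/4)
⟨..|..⟩ = √(192/35)·(-1/4) = -0.585540

-0.585540  (= −√(12/35))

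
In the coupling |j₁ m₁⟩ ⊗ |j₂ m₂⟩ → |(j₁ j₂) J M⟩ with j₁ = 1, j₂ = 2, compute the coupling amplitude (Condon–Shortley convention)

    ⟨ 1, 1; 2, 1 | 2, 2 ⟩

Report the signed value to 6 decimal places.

+√(1/3) = +0.577350

j₁+j₂−J=1  J+j₁−j₂=1  J−j₁+j₂=3  j₁+j₂+J+1=6
(j₁±m₁, j₂±m₂, J±M) = (2,0,3,1,4,0)
P² = 12
sum k=0..0:
  [0] +1/6 = 1/6
S = 1/6
C² = P²·S² = 1/3 ; C = +0.577350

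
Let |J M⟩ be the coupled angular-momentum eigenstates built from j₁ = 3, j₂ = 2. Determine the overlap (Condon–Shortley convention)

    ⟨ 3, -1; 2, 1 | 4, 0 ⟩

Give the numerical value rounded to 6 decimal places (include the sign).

−√(5/14) = -0.597614

√[9·1!5!3!/10! · 2!4!3!1!4!4!] = √(10368/35)
  +(−1)^0/∏(0,1,4,3,1,0)! = 1/144  (running 1/144)
  +(−1)^1/∏(1,0,3,2,2,1)! = -1/24  (running -5/144)
⟨..|..⟩ = √(10368/35)·(-5/144) = -0.597614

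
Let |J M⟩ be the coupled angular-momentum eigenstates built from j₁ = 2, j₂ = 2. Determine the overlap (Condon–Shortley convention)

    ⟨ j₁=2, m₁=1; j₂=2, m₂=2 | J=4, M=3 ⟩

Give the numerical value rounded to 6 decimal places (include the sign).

j₁+j₂−J=0  J+j₁−j₂=4  J−j₁+j₂=4  j₁+j₂+J+1=9
(j₁±m₁, j₂±m₂, J±M) = (3,1,4,0,7,1)
P² = 10368
sum k=0..0:
  [0] +1/144 = 1/144
S = 1/144
C² = P²·S² = 1/2 ; C = +0.707107

+0.707107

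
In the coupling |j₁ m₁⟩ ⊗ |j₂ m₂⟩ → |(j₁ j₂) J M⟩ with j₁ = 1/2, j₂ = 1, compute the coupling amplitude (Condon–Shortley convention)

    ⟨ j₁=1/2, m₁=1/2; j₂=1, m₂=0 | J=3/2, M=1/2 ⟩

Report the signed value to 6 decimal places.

+0.816497  (= +√(2/3))

triangle: 0!*1!*2!/4! = 2/24
(j±m)!: 1!*0!*1!*1!*2!*1! = 2
prefactor² = (2J+1)*Δ*N² = 2/3
  k=0: +1/(0!*0!*0!*1!*1!*1!) = 1
Σ = 1  ⇒  CG² = 2/3*1² = 2/3
CG = +√(2/3) = +0.816497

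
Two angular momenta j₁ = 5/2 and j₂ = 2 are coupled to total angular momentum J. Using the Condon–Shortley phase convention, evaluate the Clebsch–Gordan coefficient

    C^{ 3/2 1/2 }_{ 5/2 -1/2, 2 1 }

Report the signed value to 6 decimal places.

+0.487950

√[4·3!2!1!/7! · 2!3!3!1!2!1!] = √(48/35)
  +(−1)^2/∏(2,1,1,1,1,0)! = 1/2  (running 1/2)
  +(−1)^3/∏(3,0,0,0,2,1)! = -1/12  (running 5/12)
⟨..|..⟩ = √(48/35)·(5/12) = +0.487950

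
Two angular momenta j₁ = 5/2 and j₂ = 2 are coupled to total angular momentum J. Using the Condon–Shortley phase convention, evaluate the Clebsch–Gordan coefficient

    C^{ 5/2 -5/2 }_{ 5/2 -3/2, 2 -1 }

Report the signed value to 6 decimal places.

j₁+j₂−J=2  J+j₁−j₂=3  J−j₁+j₂=2  j₁+j₂+J+1=8
(j₁±m₁, j₂±m₂, J±M) = (1,4,1,3,0,5)
P² = 432/7
sum k=1..1:
  [1] −1/12 = -1/12
S = -1/12
C² = P²·S² = 3/7 ; C = -0.654654

−√(3/7) = -0.654654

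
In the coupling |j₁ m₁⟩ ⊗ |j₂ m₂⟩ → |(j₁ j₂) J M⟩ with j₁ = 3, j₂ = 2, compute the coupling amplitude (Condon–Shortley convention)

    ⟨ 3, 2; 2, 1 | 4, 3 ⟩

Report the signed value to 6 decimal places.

+0.223607

√[9·1!5!3!/10! · 5!1!3!1!7!1!] = √(6480)
  +(−1)^0/∏(0,1,1,3,4,0)! = 1/144  (running 1/144)
  +(−1)^1/∏(1,0,0,2,5,1)! = -1/240  (running 1/360)
⟨..|..⟩ = √(6480)·(1/360) = +0.223607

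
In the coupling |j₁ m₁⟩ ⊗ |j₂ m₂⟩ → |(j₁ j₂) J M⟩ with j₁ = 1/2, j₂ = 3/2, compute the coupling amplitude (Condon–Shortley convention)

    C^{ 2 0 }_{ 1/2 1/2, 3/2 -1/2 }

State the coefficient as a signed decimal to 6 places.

+√(1/2) = +0.707107

triangle: 0!×1!×3!/5! = 6/120
(j±m)!: 1!×0!×1!×2!×2!×2! = 8
prefactor² = (2J+1)×Δ×N² = 2
  k=0: +1/(0!×0!×0!×1!×1!×2!) = 1/2
Σ = 1/2  ⇒  CG² = 2×1/2² = 1/2
CG = +√(1/2) = +0.707107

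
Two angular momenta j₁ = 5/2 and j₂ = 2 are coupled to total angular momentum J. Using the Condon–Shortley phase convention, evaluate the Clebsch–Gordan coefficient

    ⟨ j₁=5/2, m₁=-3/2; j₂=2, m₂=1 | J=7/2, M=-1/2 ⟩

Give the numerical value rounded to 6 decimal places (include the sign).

j₁+j₂−J=1  J+j₁−j₂=4  J−j₁+j₂=3  j₁+j₂+J+1=9
(j₁±m₁, j₂±m₂, J±M) = (1,4,3,1,3,4)
P² = 2304/35
sum k=0..1:
  [0] +1/144 = 1/144
  [1] −1/12 = -1/12
S = -11/144
C² = P²·S² = 121/315 ; C = -0.619780

-0.619780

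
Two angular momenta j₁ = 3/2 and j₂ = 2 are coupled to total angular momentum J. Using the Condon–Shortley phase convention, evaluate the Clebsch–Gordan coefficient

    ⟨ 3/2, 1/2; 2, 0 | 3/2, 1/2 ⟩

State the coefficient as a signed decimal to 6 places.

−√(1/5) ≈ -0.447214

√[4·2!1!2!/6! · 2!1!2!2!2!1!] = √(16/45)
  +(−1)^0/∏(0,2,1,2,0,0)! = 1/4  (running 1/4)
  +(−1)^1/∏(1,1,0,1,1,1)! = -1  (running -3/4)
⟨..|..⟩ = √(16/45)·(-3/4) = -0.447214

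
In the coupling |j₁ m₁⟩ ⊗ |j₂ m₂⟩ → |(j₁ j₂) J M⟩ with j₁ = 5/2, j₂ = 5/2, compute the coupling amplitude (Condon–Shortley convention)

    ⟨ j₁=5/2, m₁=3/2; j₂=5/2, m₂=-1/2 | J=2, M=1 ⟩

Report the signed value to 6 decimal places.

-0.377964  (= −√(1/7))

√[5·3!2!2!/8! · 4!1!2!3!3!1!] = √(36/7)
  +(−1)^0/∏(0,3,1,2,1,0)! = 1/12  (running 1/12)
  +(−1)^1/∏(1,2,0,1,2,1)! = -1/4  (running -1/6)
⟨..|..⟩ = √(36/7)·(-1/6) = -0.377964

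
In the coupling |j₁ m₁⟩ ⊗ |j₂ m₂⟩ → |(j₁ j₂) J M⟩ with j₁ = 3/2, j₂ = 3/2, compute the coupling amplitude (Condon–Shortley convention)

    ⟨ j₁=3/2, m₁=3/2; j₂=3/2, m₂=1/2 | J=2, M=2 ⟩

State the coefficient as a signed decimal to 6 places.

+√(1/2) ≈ +0.707107

j₁+j₂−J=1  J+j₁−j₂=2  J−j₁+j₂=2  j₁+j₂+J+1=6
(j₁±m₁, j₂±m₂, J±M) = (3,0,2,1,4,0)
P² = 8
sum k=0..0:
  [0] +1/4 = 1/4
S = 1/4
C² = P²·S² = 1/2 ; C = +0.707107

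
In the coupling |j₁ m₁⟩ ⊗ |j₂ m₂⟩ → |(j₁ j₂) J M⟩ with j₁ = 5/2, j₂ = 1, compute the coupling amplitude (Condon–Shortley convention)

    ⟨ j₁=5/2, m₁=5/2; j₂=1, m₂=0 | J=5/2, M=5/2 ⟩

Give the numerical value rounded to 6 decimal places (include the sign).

√[6·1!4!1!/7! · 5!0!1!1!5!0!] = √(2880/7)
  +(−1)^0/∏(0,1,0,1,4,0)! = 1/24  (running 1/24)
⟨..|..⟩ = √(2880/7)·(1/24) = +0.845154

+√(5/7) ≈ +0.845154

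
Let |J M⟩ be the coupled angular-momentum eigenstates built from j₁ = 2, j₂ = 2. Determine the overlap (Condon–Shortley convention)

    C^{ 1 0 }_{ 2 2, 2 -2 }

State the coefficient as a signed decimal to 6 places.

√[3·3!1!1!/6! · 4!0!0!4!1!1!] = √(72/5)
  +(−1)^0/∏(0,3,0,0,1,1)! = 1/6  (running 1/6)
⟨..|..⟩ = √(72/5)·(1/6) = +0.632456

+√(2/5) = +0.632456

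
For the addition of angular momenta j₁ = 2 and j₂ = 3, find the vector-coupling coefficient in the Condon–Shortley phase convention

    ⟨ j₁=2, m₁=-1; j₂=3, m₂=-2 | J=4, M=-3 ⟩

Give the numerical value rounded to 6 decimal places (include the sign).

triangle: 1!*3!*5!/10! = 720/3628800
(j±m)!: 1!*3!*1!*5!*1!*7! = 3628800
prefactor² = (2J+1)*Δ*N² = 6480
  k=0: +1/(0!*1!*3!*1!*0!*4!) = 1/144
  k=1: −1/(1!*0!*2!*0!*1!*5!) = -1/240
Σ = 1/360  ⇒  CG² = 6480*1/360² = 1/20
CG = +√(1/20) = +0.223607

+√(1/20) ≈ +0.223607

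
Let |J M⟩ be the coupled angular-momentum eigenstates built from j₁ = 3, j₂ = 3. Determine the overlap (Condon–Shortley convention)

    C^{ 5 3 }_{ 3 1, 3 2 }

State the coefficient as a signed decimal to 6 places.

j₁+j₂−J=1  J+j₁−j₂=5  J−j₁+j₂=5  j₁+j₂+J+1=12
(j₁±m₁, j₂±m₂, J±M) = (4,2,5,1,8,2)
P² = 153600
sum k=0..1:
  [0] +1/1440 = 1/1440
  [1] −1/576 = -1/576
S = -1/960
C² = P²·S² = 1/6 ; C = -0.408248

-0.408248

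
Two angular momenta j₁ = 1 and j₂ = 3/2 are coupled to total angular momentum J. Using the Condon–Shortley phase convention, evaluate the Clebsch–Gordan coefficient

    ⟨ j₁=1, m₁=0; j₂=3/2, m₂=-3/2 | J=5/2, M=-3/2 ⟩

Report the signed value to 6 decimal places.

+0.632456  (= +√(2/5))

triangle: 0!*2!*3!/6! = 12/720
(j±m)!: 1!*1!*0!*3!*1!*4! = 144
prefactor² = (2J+1)*Δ*N² = 72/5
  k=0: +1/(0!*0!*1!*0!*1!*3!) = 1/6
Σ = 1/6  ⇒  CG² = 72/5*1/6² = 2/5
CG = +√(2/5) = +0.632456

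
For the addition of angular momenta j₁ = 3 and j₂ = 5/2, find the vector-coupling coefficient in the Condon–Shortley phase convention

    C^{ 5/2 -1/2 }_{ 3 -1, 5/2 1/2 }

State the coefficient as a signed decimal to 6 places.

+0.478091  (= +√(8/35))

j₁+j₂−J=3  J+j₁−j₂=3  J−j₁+j₂=2  j₁+j₂+J+1=9
(j₁±m₁, j₂±m₂, J±M) = (2,4,3,2,2,3)
P² = 288/35
sum k=1..3:
  [1] −1/24 = -1/24
  [2] +1/4 = 1/4
  [3] −1/24 = -1/24
S = 1/6
C² = P²·S² = 8/35 ; C = +0.478091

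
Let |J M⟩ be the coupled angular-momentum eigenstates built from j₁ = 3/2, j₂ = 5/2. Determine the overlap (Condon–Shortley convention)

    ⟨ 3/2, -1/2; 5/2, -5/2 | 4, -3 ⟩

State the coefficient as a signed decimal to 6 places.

+√(3/8) ≈ +0.612372

√[9·0!3!5!/9! · 1!2!0!5!1!7!] = √(21600)
  +(−1)^0/∏(0,0,2,0,1,5)! = 1/240  (running 1/240)
⟨..|..⟩ = √(21600)·(1/240) = +0.612372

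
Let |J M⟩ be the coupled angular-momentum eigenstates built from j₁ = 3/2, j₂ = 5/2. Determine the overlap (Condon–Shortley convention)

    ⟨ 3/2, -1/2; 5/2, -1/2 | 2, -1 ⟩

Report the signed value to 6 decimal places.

triangle: 2!×1!×3!/7! = 12/5040
(j±m)!: 1!×2!×2!×3!×1!×3! = 144
prefactor² = (2J+1)×Δ×N² = 12/7
  k=1: −1/(1!×1!×1!×1!×0!×2!) = -1/2
  k=2: +1/(2!×0!×0!×0!×1!×3!) = 1/12
Σ = -5/12  ⇒  CG² = 12/7×(-5/12)² = 25/84
CG = −√(25/84) = -0.545545

-0.545545  (= −√(25/84))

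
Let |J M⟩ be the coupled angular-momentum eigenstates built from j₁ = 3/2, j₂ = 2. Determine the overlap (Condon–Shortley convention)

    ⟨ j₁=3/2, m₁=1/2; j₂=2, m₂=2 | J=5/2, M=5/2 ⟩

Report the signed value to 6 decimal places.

√[6·1!2!3!/7! · 2!1!4!0!5!0!] = √(576/7)
  +(−1)^1/∏(1,0,0,3,2,0)! = -1/12  (running -1/12)
⟨..|..⟩ = √(576/7)·(-1/12) = -0.755929

-0.755929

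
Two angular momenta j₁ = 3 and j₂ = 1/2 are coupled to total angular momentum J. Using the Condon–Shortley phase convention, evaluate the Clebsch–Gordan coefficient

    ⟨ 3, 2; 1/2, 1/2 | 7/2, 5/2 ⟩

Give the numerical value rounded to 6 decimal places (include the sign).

+0.925820  (= +√(6/7))

triangle: 0!·6!·1!/8! = 720/40320
(j±m)!: 5!·1!·1!·0!·6!·1! = 86400
prefactor² = (2J+1)·Δ·N² = 86400/7
  k=0: +1/(0!·0!·1!·1!·5!·0!) = 1/120
Σ = 1/120  ⇒  CG² = 86400/7·1/120² = 6/7
CG = +√(6/7) = +0.925820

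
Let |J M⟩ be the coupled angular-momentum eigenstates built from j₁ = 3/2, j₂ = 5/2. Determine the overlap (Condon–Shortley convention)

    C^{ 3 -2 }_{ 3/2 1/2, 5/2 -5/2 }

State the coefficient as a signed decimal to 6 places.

+√(5/12) = +0.645497

j₁+j₂−J=1  J+j₁−j₂=2  J−j₁+j₂=4  j₁+j₂+J+1=8
(j₁±m₁, j₂±m₂, J±M) = (2,1,0,5,1,5)
P² = 240
sum k=0..0:
  [0] +1/24 = 1/24
S = 1/24
C² = P²·S² = 5/12 ; C = +0.645497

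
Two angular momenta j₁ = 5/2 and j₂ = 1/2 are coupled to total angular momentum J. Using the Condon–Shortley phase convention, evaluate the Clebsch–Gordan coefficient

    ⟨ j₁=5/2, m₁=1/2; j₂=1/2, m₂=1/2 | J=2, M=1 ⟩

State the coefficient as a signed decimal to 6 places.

triangle: 1!×4!×0!/6! = 24/720
(j±m)!: 3!×2!×1!×0!×3!×1! = 72
prefactor² = (2J+1)×Δ×N² = 12
  k=1: −1/(1!×0!×1!×0!×3!×0!) = -1/6
Σ = -1/6  ⇒  CG² = 12×(-1/6)² = 1/3
CG = −√(1/3) = -0.577350

−√(1/3) ≈ -0.577350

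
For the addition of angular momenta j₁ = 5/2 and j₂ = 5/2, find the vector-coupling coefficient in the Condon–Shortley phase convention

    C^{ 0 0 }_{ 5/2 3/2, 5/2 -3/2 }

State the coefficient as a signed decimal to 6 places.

-0.408248  (= −√(1/6))

j₁+j₂−J=5  J+j₁−j₂=0  J−j₁+j₂=0  j₁+j₂+J+1=6
(j₁±m₁, j₂±m₂, J±M) = (4,1,1,4,0,0)
P² = 96
sum k=1..1:
  [1] −1/24 = -1/24
S = -1/24
C² = P²·S² = 1/6 ; C = -0.408248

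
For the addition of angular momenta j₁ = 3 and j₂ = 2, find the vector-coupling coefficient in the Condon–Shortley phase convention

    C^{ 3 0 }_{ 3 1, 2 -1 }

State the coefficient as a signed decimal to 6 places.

√[7·2!4!2!/9! · 4!2!1!3!3!3!] = √(96/5)
  +(−1)^0/∏(0,2,2,1,2,1)! = 1/8  (running 1/8)
  +(−1)^1/∏(1,1,1,0,3,2)! = -1/12  (running 1/24)
⟨..|..⟩ = √(96/5)·(1/24) = +0.182574

+√(1/30) ≈ +0.182574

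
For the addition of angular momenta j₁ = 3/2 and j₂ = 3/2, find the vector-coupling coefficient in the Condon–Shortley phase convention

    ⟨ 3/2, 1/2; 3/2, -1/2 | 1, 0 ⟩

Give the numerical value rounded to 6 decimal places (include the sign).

−√(1/20) ≈ -0.223607

√[3·2!1!1!/5! · 2!1!1!2!1!1!] = √(1/5)
  +(−1)^0/∏(0,2,1,1,0,0)! = 1/2  (running 1/2)
  +(−1)^1/∏(1,1,0,0,1,1)! = -1  (running -1/2)
⟨..|..⟩ = √(1/5)·(-1/2) = -0.223607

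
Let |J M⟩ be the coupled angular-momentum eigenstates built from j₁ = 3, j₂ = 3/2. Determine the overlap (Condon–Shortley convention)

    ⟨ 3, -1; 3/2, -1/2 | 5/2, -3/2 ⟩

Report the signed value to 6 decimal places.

j₁+j₂−J=2  J+j₁−j₂=4  J−j₁+j₂=1  j₁+j₂+J+1=8
(j₁±m₁, j₂±m₂, J±M) = (2,4,1,2,1,4)
P² = 576/35
sum k=0..1:
  [0] +1/48 = 1/48
  [1] −1/6 = -1/6
S = -7/48
C² = P²·S² = 7/20 ; C = -0.591608

−√(7/20) ≈ -0.591608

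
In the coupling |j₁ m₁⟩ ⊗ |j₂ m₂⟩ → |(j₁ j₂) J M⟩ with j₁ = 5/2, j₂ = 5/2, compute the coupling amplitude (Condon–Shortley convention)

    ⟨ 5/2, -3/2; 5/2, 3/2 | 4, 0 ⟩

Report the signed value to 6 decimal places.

j₁+j₂−J=1  J+j₁−j₂=4  J−j₁+j₂=4  j₁+j₂+J+1=10
(j₁±m₁, j₂±m₂, J±M) = (1,4,4,1,4,4)
P² = 82944/175
sum k=0..1:
  [0] +1/576 = 1/576
  [1] −1/36 = -1/36
S = -5/192
C² = P²·S² = 9/28 ; C = -0.566947

-0.566947  (= −√(9/28))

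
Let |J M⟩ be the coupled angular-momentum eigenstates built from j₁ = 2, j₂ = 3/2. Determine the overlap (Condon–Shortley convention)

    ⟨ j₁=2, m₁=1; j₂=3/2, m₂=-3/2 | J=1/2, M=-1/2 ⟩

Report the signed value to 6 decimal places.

j₁+j₂−J=3  J+j₁−j₂=1  J−j₁+j₂=0  j₁+j₂+J+1=5
(j₁±m₁, j₂±m₂, J±M) = (3,1,0,3,0,1)
P² = 18/5
sum k=0..0:
  [0] +1/6 = 1/6
S = 1/6
C² = P²·S² = 1/10 ; C = +0.316228

+√(1/10) ≈ +0.316228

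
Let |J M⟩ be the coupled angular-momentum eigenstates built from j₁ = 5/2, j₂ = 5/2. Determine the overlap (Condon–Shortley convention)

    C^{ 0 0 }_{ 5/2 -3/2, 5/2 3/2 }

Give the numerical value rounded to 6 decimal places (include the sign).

+0.408248

j₁+j₂−J=5  J+j₁−j₂=0  J−j₁+j₂=0  j₁+j₂+J+1=6
(j₁±m₁, j₂±m₂, J±M) = (1,4,4,1,0,0)
P² = 96
sum k=4..4:
  [4] +1/24 = 1/24
S = 1/24
C² = P²·S² = 1/6 ; C = +0.408248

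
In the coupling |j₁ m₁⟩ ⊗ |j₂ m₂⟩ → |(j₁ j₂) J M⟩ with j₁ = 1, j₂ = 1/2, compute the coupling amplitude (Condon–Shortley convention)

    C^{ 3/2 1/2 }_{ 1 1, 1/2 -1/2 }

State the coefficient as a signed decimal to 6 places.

+0.577350  (= +√(1/3))

triangle: 0!*2!*1!/4! = 2/24
(j±m)!: 2!*0!*0!*1!*2!*1! = 4
prefactor² = (2J+1)*Δ*N² = 4/3
  k=0: +1/(0!*0!*0!*0!*2!*1!) = 1/2
Σ = 1/2  ⇒  CG² = 4/3*1/2² = 1/3
CG = +√(1/3) = +0.577350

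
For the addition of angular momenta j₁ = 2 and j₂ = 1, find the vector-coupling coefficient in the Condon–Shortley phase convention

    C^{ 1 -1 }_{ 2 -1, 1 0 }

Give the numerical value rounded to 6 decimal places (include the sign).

-0.547723

triangle: 2!×2!×0!/5! = 4/120
(j±m)!: 1!×3!×1!×1!×0!×2! = 12
prefactor² = (2J+1)×Δ×N² = 6/5
  k=1: −1/(1!×1!×2!×0!×0!×0!) = -1/2
Σ = -1/2  ⇒  CG² = 6/5×(-1/2)² = 3/10
CG = −√(3/10) = -0.547723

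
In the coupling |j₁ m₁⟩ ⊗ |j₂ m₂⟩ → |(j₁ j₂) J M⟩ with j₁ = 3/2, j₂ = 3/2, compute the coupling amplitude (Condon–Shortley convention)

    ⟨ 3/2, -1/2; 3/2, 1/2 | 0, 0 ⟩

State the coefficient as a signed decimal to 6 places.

+0.500000

triangle: 3!×0!×0!/4! = 6/24
(j±m)!: 1!×2!×2!×1!×0!×0! = 4
prefactor² = (2J+1)×Δ×N² = 1
  k=2: +1/(2!×1!×0!×0!×0!×0!) = 1/2
Σ = 1/2  ⇒  CG² = 1×1/2² = 1/4
CG = +√(1/4) = +0.500000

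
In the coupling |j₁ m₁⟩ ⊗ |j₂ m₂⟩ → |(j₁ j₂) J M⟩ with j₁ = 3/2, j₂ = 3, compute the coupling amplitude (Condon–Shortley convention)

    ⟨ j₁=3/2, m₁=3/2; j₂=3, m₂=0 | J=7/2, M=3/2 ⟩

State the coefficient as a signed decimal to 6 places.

+√(10/21) = +0.690066

triangle: 1!×2!×5!/9! = 240/362880
(j±m)!: 3!×0!×3!×3!×5!×2! = 51840
prefactor² = (2J+1)×Δ×N² = 1920/7
  k=0: +1/(0!×1!×0!×3!×2!×2!) = 1/24
Σ = 1/24  ⇒  CG² = 1920/7×1/24² = 10/21
CG = +√(10/21) = +0.690066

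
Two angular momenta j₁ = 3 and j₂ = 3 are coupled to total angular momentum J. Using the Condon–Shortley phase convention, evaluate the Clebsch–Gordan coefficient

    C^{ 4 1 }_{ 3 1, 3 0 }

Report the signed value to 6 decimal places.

-0.312094  (= −√(15/154))

triangle: 2!*4!*4!/11! = 1152/39916800
(j±m)!: 4!*2!*3!*3!*5!*3! = 1244160
prefactor² = (2J+1)*Δ*N² = 124416/385
  k=0: +1/(0!*2!*2!*3!*2!*1!) = 1/48
  k=1: −1/(1!*1!*1!*2!*3!*2!) = -1/24
  k=2: +1/(2!*0!*0!*1!*4!*3!) = 1/288
Σ = -5/288  ⇒  CG² = 124416/385*(-5/288)² = 15/154
CG = −√(15/154) = -0.312094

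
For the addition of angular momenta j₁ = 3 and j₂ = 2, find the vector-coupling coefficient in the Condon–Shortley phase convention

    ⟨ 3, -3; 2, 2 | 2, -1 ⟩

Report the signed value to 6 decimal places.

√[5·3!3!1!/8! · 0!6!4!0!1!3!] = √(3240/7)
  +(−1)^3/∏(3,0,3,1,0,0)! = -1/36  (running -1/36)
⟨..|..⟩ = √(3240/7)·(-1/36) = -0.597614

−√(5/14) = -0.597614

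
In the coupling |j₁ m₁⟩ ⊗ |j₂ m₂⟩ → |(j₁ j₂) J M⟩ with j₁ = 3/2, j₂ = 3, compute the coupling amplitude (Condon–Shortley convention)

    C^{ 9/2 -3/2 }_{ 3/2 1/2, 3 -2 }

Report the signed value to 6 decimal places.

+0.462910

j₁+j₂−J=0  J+j₁−j₂=3  J−j₁+j₂=6  j₁+j₂+J+1=10
(j₁±m₁, j₂±m₂, J±M) = (2,1,1,5,3,6)
P² = 86400/7
sum k=0..0:
  [0] +1/240 = 1/240
S = 1/240
C² = P²·S² = 3/14 ; C = +0.462910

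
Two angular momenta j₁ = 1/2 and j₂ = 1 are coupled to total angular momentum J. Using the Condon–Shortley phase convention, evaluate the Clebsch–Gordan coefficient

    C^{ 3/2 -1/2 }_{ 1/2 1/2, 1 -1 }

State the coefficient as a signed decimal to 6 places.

√[4·0!1!2!/4! · 1!0!0!2!1!2!] = √(4/3)
  +(−1)^0/∏(0,0,0,0,1,2)! = 1/2  (running 1/2)
⟨..|..⟩ = √(4/3)·(1/2) = +0.577350

+0.577350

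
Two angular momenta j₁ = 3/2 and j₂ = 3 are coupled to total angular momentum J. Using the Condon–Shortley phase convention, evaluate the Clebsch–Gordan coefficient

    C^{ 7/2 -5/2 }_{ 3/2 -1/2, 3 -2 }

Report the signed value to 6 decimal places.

+0.377964  (= +√(1/7))

√[8·1!2!5!/9! · 1!2!1!5!1!6!] = √(6400/7)
  +(−1)^0/∏(0,1,2,1,0,4)! = 1/48  (running 1/48)
  +(−1)^1/∏(1,0,1,0,1,5)! = -1/120  (running 1/80)
⟨..|..⟩ = √(6400/7)·(1/80) = +0.377964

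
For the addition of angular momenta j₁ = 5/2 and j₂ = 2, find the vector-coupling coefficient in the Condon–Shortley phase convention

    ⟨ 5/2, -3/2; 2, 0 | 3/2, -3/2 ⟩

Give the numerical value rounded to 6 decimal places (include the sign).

j₁+j₂−J=3  J+j₁−j₂=2  J−j₁+j₂=1  j₁+j₂+J+1=7
(j₁±m₁, j₂±m₂, J±M) = (1,4,2,2,0,3)
P² = 192/35
sum k=2..2:
  [2] +1/4 = 1/4
S = 1/4
C² = P²·S² = 12/35 ; C = +0.585540

+0.585540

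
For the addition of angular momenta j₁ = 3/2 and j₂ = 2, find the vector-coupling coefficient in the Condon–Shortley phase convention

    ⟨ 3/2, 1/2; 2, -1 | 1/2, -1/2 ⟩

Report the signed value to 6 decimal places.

triangle: 3!×0!×1!/5! = 6/120
(j±m)!: 2!×1!×1!×3!×0!×1! = 12
prefactor² = (2J+1)×Δ×N² = 6/5
  k=1: −1/(1!×2!×0!×0!×0!×1!) = -1/2
Σ = -1/2  ⇒  CG² = 6/5×(-1/2)² = 3/10
CG = −√(3/10) = -0.547723

−√(3/10) = -0.547723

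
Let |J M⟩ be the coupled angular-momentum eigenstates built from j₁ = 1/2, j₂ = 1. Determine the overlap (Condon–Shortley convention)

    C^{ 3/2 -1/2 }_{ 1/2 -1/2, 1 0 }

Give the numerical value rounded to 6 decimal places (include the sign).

j₁+j₂−J=0  J+j₁−j₂=1  J−j₁+j₂=2  j₁+j₂+J+1=4
(j₁±m₁, j₂±m₂, J±M) = (0,1,1,1,1,2)
P² = 2/3
sum k=0..0:
  [0] +1/1 = 1
S = 1
C² = P²·S² = 2/3 ; C = +0.816497

+√(2/3) ≈ +0.816497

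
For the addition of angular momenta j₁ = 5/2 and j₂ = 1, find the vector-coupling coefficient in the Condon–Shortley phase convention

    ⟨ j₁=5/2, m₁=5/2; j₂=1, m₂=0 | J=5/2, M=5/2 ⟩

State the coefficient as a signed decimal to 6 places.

j₁+j₂−J=1  J+j₁−j₂=4  J−j₁+j₂=1  j₁+j₂+J+1=7
(j₁±m₁, j₂±m₂, J±M) = (5,0,1,1,5,0)
P² = 2880/7
sum k=0..0:
  [0] +1/24 = 1/24
S = 1/24
C² = P²·S² = 5/7 ; C = +0.845154

+√(5/7) ≈ +0.845154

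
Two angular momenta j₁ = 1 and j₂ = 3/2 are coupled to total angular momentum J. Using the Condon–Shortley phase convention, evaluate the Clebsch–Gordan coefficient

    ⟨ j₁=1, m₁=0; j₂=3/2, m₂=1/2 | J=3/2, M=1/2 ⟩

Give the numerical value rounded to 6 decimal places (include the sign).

triangle: 1!×1!×2!/5! = 2/120
(j±m)!: 1!×1!×2!×1!×2!×1! = 4
prefactor² = (2J+1)×Δ×N² = 4/15
  k=0: +1/(0!×1!×1!×2!×0!×0!) = 1/2
  k=1: −1/(1!×0!×0!×1!×1!×1!) = -1
Σ = -1/2  ⇒  CG² = 4/15×(-1/2)² = 1/15
CG = −√(1/15) = -0.258199

−√(1/15) ≈ -0.258199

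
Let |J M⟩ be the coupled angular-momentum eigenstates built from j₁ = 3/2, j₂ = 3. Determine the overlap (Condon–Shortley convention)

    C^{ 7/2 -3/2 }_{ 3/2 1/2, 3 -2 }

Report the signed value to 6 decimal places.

+0.654654  (= +√(3/7))

triangle: 1!·2!·5!/9! = 240/362880
(j±m)!: 2!·1!·1!·5!·2!·5! = 57600
prefactor² = (2J+1)·Δ·N² = 6400/21
  k=0: +1/(0!·1!·1!·1!·1!·4!) = 1/24
  k=1: −1/(1!·0!·0!·0!·2!·5!) = -1/240
Σ = 3/80  ⇒  CG² = 6400/21·3/80² = 3/7
CG = +√(3/7) = +0.654654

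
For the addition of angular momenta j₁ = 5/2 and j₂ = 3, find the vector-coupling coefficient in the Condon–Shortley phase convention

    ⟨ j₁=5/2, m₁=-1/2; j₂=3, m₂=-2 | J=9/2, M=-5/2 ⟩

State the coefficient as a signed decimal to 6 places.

j₁+j₂−J=1  J+j₁−j₂=4  J−j₁+j₂=5  j₁+j₂+J+1=11
(j₁±m₁, j₂±m₂, J±M) = (2,3,1,5,2,7)
P² = 115200/11
sum k=0..1:
  [0] +1/144 = 1/144
  [1] −1/480 = -1/480
S = 7/1440
C² = P²·S² = 49/198 ; C = +0.497468

+0.497468  (= +√(49/198))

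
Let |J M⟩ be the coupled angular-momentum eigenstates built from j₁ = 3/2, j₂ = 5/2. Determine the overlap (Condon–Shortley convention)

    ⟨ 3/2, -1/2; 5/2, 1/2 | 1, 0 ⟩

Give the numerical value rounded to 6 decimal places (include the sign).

+√(3/10) = +0.547723

√[3·3!0!2!/6! · 1!2!3!2!1!1!] = √(6/5)
  +(−1)^2/∏(2,1,0,1,0,1)! = 1/2  (running 1/2)
⟨..|..⟩ = √(6/5)·(1/2) = +0.547723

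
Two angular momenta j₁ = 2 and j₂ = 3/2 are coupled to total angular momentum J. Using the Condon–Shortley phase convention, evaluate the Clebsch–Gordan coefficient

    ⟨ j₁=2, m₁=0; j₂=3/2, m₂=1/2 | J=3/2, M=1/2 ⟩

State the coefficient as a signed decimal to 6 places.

triangle: 2!×2!×1!/6! = 4/720
(j±m)!: 2!×2!×2!×1!×2!×1! = 16
prefactor² = (2J+1)×Δ×N² = 16/45
  k=1: −1/(1!×1!×1!×1!×1!×0!) = -1
  k=2: +1/(2!×0!×0!×0!×2!×1!) = 1/4
Σ = -3/4  ⇒  CG² = 16/45×(-3/4)² = 1/5
CG = −√(1/5) = -0.447214

-0.447214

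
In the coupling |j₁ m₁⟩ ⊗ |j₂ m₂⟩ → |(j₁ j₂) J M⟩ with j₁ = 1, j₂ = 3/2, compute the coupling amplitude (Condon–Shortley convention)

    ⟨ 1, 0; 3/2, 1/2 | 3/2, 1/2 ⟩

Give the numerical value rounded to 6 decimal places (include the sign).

triangle: 1!×1!×2!/5! = 2/120
(j±m)!: 1!×1!×2!×1!×2!×1! = 4
prefactor² = (2J+1)×Δ×N² = 4/15
  k=0: +1/(0!×1!×1!×2!×0!×0!) = 1/2
  k=1: −1/(1!×0!×0!×1!×1!×1!) = -1
Σ = -1/2  ⇒  CG² = 4/15×(-1/2)² = 1/15
CG = −√(1/15) = -0.258199

-0.258199  (= −√(1/15))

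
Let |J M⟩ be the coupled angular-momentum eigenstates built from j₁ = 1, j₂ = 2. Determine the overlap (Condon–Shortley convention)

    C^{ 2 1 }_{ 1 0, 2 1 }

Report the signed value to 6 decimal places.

triangle: 1!*1!*3!/6! = 6/720
(j±m)!: 1!*1!*3!*1!*3!*1! = 36
prefactor² = (2J+1)*Δ*N² = 3/2
  k=0: +1/(0!*1!*1!*3!*0!*0!) = 1/6
  k=1: −1/(1!*0!*0!*2!*1!*1!) = -1/2
Σ = -1/3  ⇒  CG² = 3/2*(-1/3)² = 1/6
CG = −√(1/6) = -0.408248

-0.408248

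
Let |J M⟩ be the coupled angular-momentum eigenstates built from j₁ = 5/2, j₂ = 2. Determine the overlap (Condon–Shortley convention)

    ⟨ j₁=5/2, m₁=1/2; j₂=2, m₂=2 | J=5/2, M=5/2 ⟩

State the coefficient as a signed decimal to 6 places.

+0.462910

√[6·2!3!2!/8! · 3!2!4!0!5!0!] = √(864/7)
  +(−1)^2/∏(2,0,0,2,3,0)! = 1/24  (running 1/24)
⟨..|..⟩ = √(864/7)·(1/24) = +0.462910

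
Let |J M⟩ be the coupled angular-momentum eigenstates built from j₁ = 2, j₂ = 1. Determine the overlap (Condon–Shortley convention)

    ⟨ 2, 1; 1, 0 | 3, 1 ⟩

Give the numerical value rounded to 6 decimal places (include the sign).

+0.730297  (= +√(8/15))

triangle: 0!*4!*2!/7! = 48/5040
(j±m)!: 3!*1!*1!*1!*4!*2! = 288
prefactor² = (2J+1)*Δ*N² = 96/5
  k=0: +1/(0!*0!*1!*1!*3!*1!) = 1/6
Σ = 1/6  ⇒  CG² = 96/5*1/6² = 8/15
CG = +√(8/15) = +0.730297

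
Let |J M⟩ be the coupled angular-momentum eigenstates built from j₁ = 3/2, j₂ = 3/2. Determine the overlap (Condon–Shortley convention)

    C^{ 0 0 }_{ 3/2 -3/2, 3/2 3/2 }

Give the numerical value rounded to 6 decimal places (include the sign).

-0.500000  (= −√(1/4))

√[1·3!0!0!/4! · 0!3!3!0!0!0!] = √(9)
  +(−1)^3/∏(3,0,0,0,0,0)! = -1/6  (running -1/6)
⟨..|..⟩ = √(9)·(-1/6) = -0.500000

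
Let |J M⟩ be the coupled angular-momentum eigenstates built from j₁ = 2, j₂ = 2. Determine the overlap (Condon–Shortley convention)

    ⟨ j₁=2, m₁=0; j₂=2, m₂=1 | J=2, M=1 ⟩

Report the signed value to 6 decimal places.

triangle: 2!·2!·2!/7! = 8/5040
(j±m)!: 2!·2!·3!·1!·3!·1! = 144
prefactor² = (2J+1)·Δ·N² = 8/7
  k=1: −1/(1!·1!·1!·2!·1!·0!) = -1/2
  k=2: +1/(2!·0!·0!·1!·2!·1!) = 1/4
Σ = -1/4  ⇒  CG² = 8/7·(-1/4)² = 1/14
CG = −√(1/14) = -0.267261

-0.267261  (= −√(1/14))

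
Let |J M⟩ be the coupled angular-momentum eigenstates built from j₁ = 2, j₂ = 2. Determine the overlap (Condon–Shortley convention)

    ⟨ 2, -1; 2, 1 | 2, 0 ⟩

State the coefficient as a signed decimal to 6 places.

triangle: 2!·2!·2!/7! = 8/5040
(j±m)!: 1!·3!·3!·1!·2!·2! = 144
prefactor² = (2J+1)·Δ·N² = 8/7
  k=1: −1/(1!·1!·2!·2!·0!·0!) = -1/4
  k=2: +1/(2!·0!·1!·1!·1!·1!) = 1/2
Σ = 1/4  ⇒  CG² = 8/7·1/4² = 1/14
CG = +√(1/14) = +0.267261

+√(1/14) ≈ +0.267261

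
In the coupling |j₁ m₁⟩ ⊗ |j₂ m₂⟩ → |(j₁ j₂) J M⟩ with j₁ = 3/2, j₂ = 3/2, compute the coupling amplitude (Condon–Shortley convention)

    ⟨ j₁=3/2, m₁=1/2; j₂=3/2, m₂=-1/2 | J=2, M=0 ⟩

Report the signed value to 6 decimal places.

j₁+j₂−J=1  J+j₁−j₂=2  J−j₁+j₂=2  j₁+j₂+J+1=6
(j₁±m₁, j₂±m₂, J±M) = (2,1,1,2,2,2)
P² = 4/9
sum k=0..1:
  [0] +1/1 = 1
  [1] −1/4 = -1/4
S = 3/4
C² = P²·S² = 1/4 ; C = +0.500000

+√(1/4) = +0.500000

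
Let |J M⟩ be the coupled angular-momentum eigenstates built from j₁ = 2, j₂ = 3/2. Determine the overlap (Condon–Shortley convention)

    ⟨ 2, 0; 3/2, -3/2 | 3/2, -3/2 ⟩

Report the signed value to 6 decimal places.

+√(1/5) ≈ +0.447214

√[4·2!2!1!/6! · 2!2!0!3!0!3!] = √(16/5)
  +(−1)^0/∏(0,2,2,0,0,1)! = 1/4  (running 1/4)
⟨..|..⟩ = √(16/5)·(1/4) = +0.447214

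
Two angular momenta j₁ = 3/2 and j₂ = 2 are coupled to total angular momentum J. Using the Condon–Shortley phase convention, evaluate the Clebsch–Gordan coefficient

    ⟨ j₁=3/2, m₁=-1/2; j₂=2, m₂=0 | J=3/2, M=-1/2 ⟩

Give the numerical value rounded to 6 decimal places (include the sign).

−√(1/5) ≈ -0.447214

j₁+j₂−J=2  J+j₁−j₂=1  J−j₁+j₂=2  j₁+j₂+J+1=6
(j₁±m₁, j₂±m₂, J±M) = (1,2,2,2,1,2)
P² = 16/45
sum k=1..2:
  [1] −1/1 = -1
  [2] +1/4 = 1/4
S = -3/4
C² = P²·S² = 1/5 ; C = -0.447214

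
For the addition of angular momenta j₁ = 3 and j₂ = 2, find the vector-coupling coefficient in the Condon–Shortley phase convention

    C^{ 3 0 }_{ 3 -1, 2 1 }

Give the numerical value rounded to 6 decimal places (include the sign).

√[7·2!4!2!/9! · 2!4!3!1!3!3!] = √(96/5)
  +(−1)^1/∏(1,1,3,2,1,0)! = -1/12  (running -1/12)
  +(−1)^2/∏(2,0,2,1,2,1)! = 1/8  (running 1/24)
⟨..|..⟩ = √(96/5)·(1/24) = +0.182574

+√(1/30) ≈ +0.182574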